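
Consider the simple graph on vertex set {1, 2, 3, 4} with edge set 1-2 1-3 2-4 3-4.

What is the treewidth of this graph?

A width-2 tree decomposition is:
Bags: B1 = {1, 2, 4}  B2 = {1, 3, 4}
Tree: B1–B2
The largest bag has 3 vertices, giving width 2; this decomposition certifies tw(G) ≤ 2. The edges 1–2–4–3–1 form a cycle, so G is not a tree and its treewidth is at least 2. Combining the bounds, tw(G) = 2.

2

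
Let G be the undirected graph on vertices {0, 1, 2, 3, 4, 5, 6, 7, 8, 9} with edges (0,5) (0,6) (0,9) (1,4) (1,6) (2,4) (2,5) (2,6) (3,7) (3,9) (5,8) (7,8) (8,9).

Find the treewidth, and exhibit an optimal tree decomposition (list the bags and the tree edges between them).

Every bag has size at most 3, so the width is 3 − 1 = 2 and tw(G) ≤ 2. Since 1–4–2–6–1 is a cycle in G, G is not acyclic. Forests are exactly the graphs of treewidth ≤ 1, so tw(G) ≥ 2. Combining the bounds, tw(G) = 2.

Treewidth 2.
Bags: B1 = {1, 4, 6}  B2 = {2, 4, 6}  B3 = {0, 2, 6}  B4 = {0, 2, 5}  B5 = {0, 5, 9}  B6 = {5, 8, 9}  B7 = {3, 8, 9}  B8 = {3, 7, 8}
Tree: B1–B2, B2–B3, B3–B4, B4–B5, B5–B6, B6–B7, B7–B8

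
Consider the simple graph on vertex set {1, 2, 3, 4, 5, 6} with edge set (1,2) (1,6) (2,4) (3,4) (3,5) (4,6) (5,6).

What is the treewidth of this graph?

A width-2 tree decomposition is:
Bags: B1 = {3, 4, 5}  B2 = {4, 5, 6}  B3 = {2, 4, 6}  B4 = {1, 2, 6}
Tree: B1–B2, B2–B3, B3–B4
Every bag has size at most 3, so the width is 3 − 1 = 2 and tw(G) ≤ 2. Since 3–5–6–4–3 is a cycle in G, G is not acyclic. Forests are exactly the graphs of treewidth ≤ 1, so tw(G) ≥ 2. Hence tw(G) = 2 exactly.

2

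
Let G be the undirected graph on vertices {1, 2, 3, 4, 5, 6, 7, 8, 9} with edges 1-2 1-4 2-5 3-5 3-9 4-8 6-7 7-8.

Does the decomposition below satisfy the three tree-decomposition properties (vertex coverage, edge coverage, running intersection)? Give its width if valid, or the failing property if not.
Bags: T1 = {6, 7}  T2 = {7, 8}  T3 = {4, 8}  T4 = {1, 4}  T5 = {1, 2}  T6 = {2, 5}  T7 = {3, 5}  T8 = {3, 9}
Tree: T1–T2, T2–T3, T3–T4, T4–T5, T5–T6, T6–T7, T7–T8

Vertex coverage: the bags together contain {1, 2, 3, 4, 5, 6, 7, 8, 9}, the full vertex set. Edge coverage: each edge of G has both endpoints in at least one bag. Running intersection: for every vertex, the bags containing it form a connected subtree. All three properties hold, so this is a valid tree decomposition of width max|bag| − 1 = 1, and hence tw(G) ≤ 1.

Yes; width 1.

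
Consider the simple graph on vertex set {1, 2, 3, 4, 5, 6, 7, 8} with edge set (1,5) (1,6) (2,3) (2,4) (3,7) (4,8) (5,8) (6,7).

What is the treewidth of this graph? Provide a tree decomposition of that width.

Each bag holds 3 vertices, so the decomposition has width 2, which upper-bounds the treewidth. Since 6–7–3–2–4–8–5–1–6 is a cycle in G, G is not acyclic. Forests are exactly the graphs of treewidth ≤ 1, so tw(G) ≥ 2. Combining the bounds, tw(G) = 2.

Treewidth 2.
Bags: B1 = {3, 6, 7}  B2 = {2, 3, 6}  B3 = {2, 4, 6}  B4 = {4, 6, 8}  B5 = {5, 6, 8}  B6 = {1, 5, 6}
Tree: B1–B2, B2–B3, B3–B4, B4–B5, B5–B6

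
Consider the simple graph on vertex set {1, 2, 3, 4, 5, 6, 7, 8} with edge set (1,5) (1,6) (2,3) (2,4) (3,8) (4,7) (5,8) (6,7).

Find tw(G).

2

A width-2 tree decomposition is:
Bags: B1 = {2, 3, 4}  B2 = {3, 4, 8}  B3 = {4, 5, 8}  B4 = {1, 4, 5}  B5 = {1, 4, 6}  B6 = {4, 6, 7}
Tree: B1–B2, B2–B3, B3–B4, B4–B5, B5–B6
Each bag holds 3 vertices, so the decomposition has width 2, which upper-bounds the treewidth. For the lower bound, G contains the cycle 4–2–3–8–5–1–6–7–4, so G is not a forest; only forests have treewidth ≤ 1, hence tw(G) ≥ 2. The upper and lower bounds meet at 2, so that is the treewidth.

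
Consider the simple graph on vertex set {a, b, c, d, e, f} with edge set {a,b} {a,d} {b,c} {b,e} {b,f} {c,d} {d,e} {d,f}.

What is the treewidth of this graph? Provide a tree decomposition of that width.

Treewidth 2.
Bags: B1 = {b, d, e}  B2 = {b, d, f}  B3 = {a, b, d}  B4 = {b, c, d}
Tree: B1–B2, B2–B3, B3–B4

The largest bag has 3 vertices, giving width 2; this decomposition certifies tw(G) ≤ 2. Since e–b–f–d–e is a cycle in G, G is not acyclic. Forests are exactly the graphs of treewidth ≤ 1, so tw(G) ≥ 2. Therefore the treewidth is 2.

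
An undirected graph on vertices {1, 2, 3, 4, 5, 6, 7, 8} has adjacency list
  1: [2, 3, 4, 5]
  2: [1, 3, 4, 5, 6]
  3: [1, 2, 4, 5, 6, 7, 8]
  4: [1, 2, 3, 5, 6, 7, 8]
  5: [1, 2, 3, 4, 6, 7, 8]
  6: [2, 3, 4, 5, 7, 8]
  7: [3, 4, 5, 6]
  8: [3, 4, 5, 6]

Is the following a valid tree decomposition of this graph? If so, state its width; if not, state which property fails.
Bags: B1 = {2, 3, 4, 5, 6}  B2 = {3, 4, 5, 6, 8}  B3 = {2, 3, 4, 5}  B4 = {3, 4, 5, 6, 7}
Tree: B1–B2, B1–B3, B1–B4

No — vertex 1 appears in no bag.

A tree decomposition must satisfy three properties: every vertex lies in some bag; for every edge, both endpoints lie together in some bag; and for every vertex, the bags containing it form a connected subtree. Here vertex 1 appears in no bag, so the decomposition is invalid.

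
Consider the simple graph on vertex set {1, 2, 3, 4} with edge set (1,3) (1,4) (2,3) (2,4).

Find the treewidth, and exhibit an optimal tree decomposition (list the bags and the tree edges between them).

Each bag holds 3 vertices, so the decomposition has width 2, which upper-bounds the treewidth. The edges 4–2–3–1–4 form a cycle, so G is not a tree and its treewidth is at least 2. The upper and lower bounds meet at 2, so that is the treewidth.

Treewidth 2.
Bags: B1 = {2, 3, 4}  B2 = {1, 3, 4}
Tree: B1–B2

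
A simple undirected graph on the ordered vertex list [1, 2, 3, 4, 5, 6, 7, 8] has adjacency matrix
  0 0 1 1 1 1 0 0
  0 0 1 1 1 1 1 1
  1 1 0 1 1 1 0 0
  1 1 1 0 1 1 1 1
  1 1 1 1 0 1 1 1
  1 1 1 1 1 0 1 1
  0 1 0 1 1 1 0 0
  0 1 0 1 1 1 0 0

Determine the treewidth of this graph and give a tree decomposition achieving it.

Every bag has size at most 5, so the width is 5 − 1 = 4 and tw(G) ≤ 4. Conversely, {1, 3, 4, 5, 6} is a clique of size 5, and the vertices of any clique must share a bag in every tree decomposition; so some bag has ≥ 5 vertices and tw(G) ≥ 4. Therefore the treewidth is 4.

Treewidth 4.
Bags: B1 = {2, 4, 5, 6, 8}  B2 = {2, 3, 4, 5, 6}  B3 = {2, 4, 5, 6, 7}  B4 = {1, 3, 4, 5, 6}
Tree: B1–B2, B2–B3, B2–B4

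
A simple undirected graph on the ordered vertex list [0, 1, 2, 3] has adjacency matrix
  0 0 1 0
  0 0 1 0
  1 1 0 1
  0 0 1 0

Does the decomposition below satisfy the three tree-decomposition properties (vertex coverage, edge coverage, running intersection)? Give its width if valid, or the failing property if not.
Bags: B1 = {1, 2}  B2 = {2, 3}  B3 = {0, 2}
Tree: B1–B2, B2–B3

Yes; width 1.

Checking the three conditions: (i) the bags cover all of {0, 1, 2, 3}; (ii) for each edge, some bag contains both endpoints; (iii) the bags containing any fixed vertex form a subtree. All hold, so the decomposition is valid with width 2 − 1 = 1.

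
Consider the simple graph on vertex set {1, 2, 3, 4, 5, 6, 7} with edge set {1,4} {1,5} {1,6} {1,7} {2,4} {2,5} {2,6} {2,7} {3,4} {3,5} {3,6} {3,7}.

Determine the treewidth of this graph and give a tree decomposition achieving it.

Treewidth 3.
One optimal decomposition is:
Bags: B1 = {1, 2, 3, 7}  B2 = {1, 2, 3, 4}  B3 = {1, 2, 3, 5}  B4 = {1, 2, 3, 6}
Tree: B1–B2, B2–B3, B3–B4

Every bag has size at most 4, so the width is 4 − 1 = 3 and tw(G) ≤ 3. For the lower bound: the 4 vertex sets {2,7}, {1,4}, {3}, {5} are disjoint, each induces a connected subgraph, and every pair is joined by at least one edge of G. Contracting each set to a single vertex therefore yields K_{4} as a minor, and since treewidth is minor-monotone, tw(G) ≥ tw(K_{4}) = 3. Hence tw(G) = 3 exactly.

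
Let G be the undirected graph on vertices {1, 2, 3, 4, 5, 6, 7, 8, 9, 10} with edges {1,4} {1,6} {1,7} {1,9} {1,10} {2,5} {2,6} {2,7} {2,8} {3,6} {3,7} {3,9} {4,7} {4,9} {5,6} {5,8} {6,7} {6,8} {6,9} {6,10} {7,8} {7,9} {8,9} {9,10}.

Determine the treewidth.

3

A width-3 tree decomposition is:
Bags: B1 = {1, 6, 7, 9}  B2 = {1, 4, 7, 9}  B3 = {1, 6, 9, 10}  B4 = {6, 7, 8, 9}  B5 = {2, 6, 7, 8}  B6 = {2, 5, 6, 8}  B7 = {3, 6, 7, 9}
Tree: B1–B2, B1–B3, B1–B4, B4–B5, B5–B6, B1–B7
The largest bag has 4 vertices, giving width 3; this decomposition certifies tw(G) ≤ 3. On the other hand G contains the 4-clique {1, 4, 7, 9}. A clique must lie in a single bag of any decomposition, so no decomposition can have width below 3. The upper and lower bounds meet at 3, so that is the treewidth.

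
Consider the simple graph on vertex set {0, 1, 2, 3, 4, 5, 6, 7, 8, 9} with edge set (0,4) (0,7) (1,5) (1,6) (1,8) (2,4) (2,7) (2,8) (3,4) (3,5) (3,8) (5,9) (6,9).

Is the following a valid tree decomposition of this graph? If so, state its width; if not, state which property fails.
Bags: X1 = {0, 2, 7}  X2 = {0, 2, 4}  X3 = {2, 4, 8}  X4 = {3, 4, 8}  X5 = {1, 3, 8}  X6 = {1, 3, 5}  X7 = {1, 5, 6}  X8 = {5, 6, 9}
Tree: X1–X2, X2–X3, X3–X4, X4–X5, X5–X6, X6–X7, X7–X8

Yes; width 2.

Vertex coverage: the bags together contain {0, 1, 2, 3, 4, 5, 6, 7, 8, 9}, the full vertex set. Edge coverage: each edge of G has both endpoints in at least one bag. Running intersection: for every vertex, the bags containing it form a connected subtree. All three properties hold, so this is a valid tree decomposition of width max|bag| − 1 = 2, and hence tw(G) ≤ 2.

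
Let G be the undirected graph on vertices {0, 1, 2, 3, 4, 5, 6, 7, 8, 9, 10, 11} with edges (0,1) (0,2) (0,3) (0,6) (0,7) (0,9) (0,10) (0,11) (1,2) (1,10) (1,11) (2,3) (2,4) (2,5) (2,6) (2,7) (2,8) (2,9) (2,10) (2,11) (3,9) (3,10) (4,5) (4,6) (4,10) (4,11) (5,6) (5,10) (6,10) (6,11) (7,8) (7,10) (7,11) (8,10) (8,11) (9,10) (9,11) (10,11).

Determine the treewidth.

4

A width-4 tree decomposition is:
Bags: B1 = {0, 2, 6, 10, 11}  B2 = {2, 4, 6, 10, 11}  B3 = {2, 4, 5, 6, 10}  B4 = {0, 1, 2, 10, 11}  B5 = {0, 2, 9, 10, 11}  B6 = {0, 2, 3, 9, 10}  B7 = {0, 2, 7, 10, 11}  B8 = {2, 7, 8, 10, 11}
Tree: B1–B2, B2–B3, B1–B4, B1–B5, B5–B6, B1–B7, B7–B8
Each bag holds 5 vertices, so the decomposition has width 4, which upper-bounds the treewidth. On the other hand G contains the 5-clique {0, 1, 2, 10, 11}. A clique must lie in a single bag of any decomposition, so no decomposition can have width below 4. The upper and lower bounds meet at 4, so that is the treewidth.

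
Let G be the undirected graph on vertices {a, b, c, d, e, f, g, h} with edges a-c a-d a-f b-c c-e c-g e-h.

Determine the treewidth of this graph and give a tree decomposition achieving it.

Treewidth 1.
Bags: B1 = {c, e}  B2 = {b, c}  B3 = {a, c}  B4 = {a, d}  B5 = {a, f}  B6 = {e, h}  B7 = {c, g}
Tree: B1–B2, B2–B3, B3–B4, B4–B5, B1–B6, B1–B7

Every bag has size at most 2, so the width is 2 − 1 = 1 and tw(G) ≤ 1. Any graph with an edge has treewidth ≥ 1, and G has the edge e–c. Combining the bounds, tw(G) = 1.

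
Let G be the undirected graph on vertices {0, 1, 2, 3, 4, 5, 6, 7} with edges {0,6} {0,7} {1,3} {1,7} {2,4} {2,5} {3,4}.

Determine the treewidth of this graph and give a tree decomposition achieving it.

The largest bag has 2 vertices, giving width 1; this decomposition certifies tw(G) ≤ 1. Since G has at least one edge (e.g. 5–2), it is not an edgeless graph, so tw(G) ≥ 1. Combining the bounds, tw(G) = 1.

Treewidth 1.
Bags: B1 = {2, 5}  B2 = {2, 4}  B3 = {3, 4}  B4 = {1, 3}  B5 = {1, 7}  B6 = {0, 7}  B7 = {0, 6}
Tree: B1–B2, B2–B3, B3–B4, B4–B5, B5–B6, B6–B7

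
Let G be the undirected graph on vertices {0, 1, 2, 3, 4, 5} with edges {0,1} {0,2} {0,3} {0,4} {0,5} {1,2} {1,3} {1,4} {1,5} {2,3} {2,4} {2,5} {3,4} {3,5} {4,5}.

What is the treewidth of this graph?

A width-5 tree decomposition is:
Bags: B1 = {0, 1, 2, 3, 4, 5}
Tree: (single bag)
With just one bag of size 6, the width is 6 − 1 = 5, so tw(G) ≤ 5. On the other hand G contains the 6-clique {0, 1, 2, 3, 4, 5}. A clique must lie in a single bag of any decomposition, so no decomposition can have width below 5. Combining the bounds, tw(G) = 5.

5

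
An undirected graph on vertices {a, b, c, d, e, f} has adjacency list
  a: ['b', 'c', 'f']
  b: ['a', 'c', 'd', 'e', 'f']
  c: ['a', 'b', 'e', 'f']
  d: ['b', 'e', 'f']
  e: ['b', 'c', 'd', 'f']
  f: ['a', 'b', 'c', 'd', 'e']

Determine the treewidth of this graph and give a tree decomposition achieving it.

The largest bag has 4 vertices, giving width 3; this decomposition certifies tw(G) ≤ 3. On the other hand G contains the 4-clique {b, d, e, f}. A clique must lie in a single bag of any decomposition, so no decomposition can have width below 3. Therefore the treewidth is 3.

Treewidth 3.
One such decomposition:
Bags: B1 = {b, c, e, f}  B2 = {b, d, e, f}  B3 = {a, b, c, f}
Tree: B1–B2, B1–B3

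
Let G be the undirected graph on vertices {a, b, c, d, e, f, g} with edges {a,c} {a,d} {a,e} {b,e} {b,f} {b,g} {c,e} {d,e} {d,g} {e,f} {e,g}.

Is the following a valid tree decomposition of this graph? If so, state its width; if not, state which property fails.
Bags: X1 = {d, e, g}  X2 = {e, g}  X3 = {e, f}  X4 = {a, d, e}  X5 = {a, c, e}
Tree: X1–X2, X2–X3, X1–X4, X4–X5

No — vertex b appears in no bag.

A tree decomposition must satisfy three properties: every vertex lies in some bag; for every edge, both endpoints lie together in some bag; and for every vertex, the bags containing it form a connected subtree. Here vertex b appears in no bag, so the decomposition is invalid.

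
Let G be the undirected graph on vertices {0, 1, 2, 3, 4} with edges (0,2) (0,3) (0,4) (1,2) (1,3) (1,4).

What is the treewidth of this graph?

2

A width-2 tree decomposition is:
Bags: B1 = {0, 1, 2}  B2 = {0, 1, 3}  B3 = {0, 1, 4}
Tree: B1–B2, B2–B3
The largest bag has 3 vertices, giving width 2; this decomposition certifies tw(G) ≤ 2. For the lower bound, G contains the cycle 0–2–1–3–0, so G is not a forest; only forests have treewidth ≤ 1, hence tw(G) ≥ 2. Combining the bounds, tw(G) = 2.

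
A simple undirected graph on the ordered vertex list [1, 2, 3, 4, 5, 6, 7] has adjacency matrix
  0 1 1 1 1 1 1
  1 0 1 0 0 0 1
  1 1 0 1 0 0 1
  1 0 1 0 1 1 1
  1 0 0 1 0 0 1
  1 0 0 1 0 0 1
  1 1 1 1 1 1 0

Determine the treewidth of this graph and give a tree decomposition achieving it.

Treewidth 3.
Bags: B1 = {1, 4, 6, 7}  B2 = {1, 4, 5, 7}  B3 = {1, 3, 4, 7}  B4 = {1, 2, 3, 7}
Tree: B1–B2, B1–B3, B3–B4

Each bag holds 4 vertices, so the decomposition has width 3, which upper-bounds the treewidth. On the other hand G contains the 4-clique {1, 2, 3, 7}. A clique must lie in a single bag of any decomposition, so no decomposition can have width below 3. Combining the bounds, tw(G) = 3.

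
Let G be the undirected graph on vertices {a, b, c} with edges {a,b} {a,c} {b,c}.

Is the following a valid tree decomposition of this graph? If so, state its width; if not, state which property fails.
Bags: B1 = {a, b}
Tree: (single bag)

No — vertex c appears in no bag.

A tree decomposition must satisfy three properties: every vertex lies in some bag; for every edge, both endpoints lie together in some bag; and for every vertex, the bags containing it form a connected subtree. Here vertex c appears in no bag, so the decomposition is invalid.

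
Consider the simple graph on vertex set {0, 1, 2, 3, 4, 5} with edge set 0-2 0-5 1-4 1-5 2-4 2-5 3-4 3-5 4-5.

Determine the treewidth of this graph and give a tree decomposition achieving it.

The largest bag has 3 vertices, giving width 2; this decomposition certifies tw(G) ≤ 2. For the lower bound, the 3 vertices {0, 2, 5} are pairwise adjacent, and any tree decomposition puts a clique entirely inside one bag — forcing width ≥ 2. Combining the bounds, tw(G) = 2.

Treewidth 2.
One optimal decomposition is:
Bags: B1 = {1, 4, 5}  B2 = {2, 4, 5}  B3 = {0, 2, 5}  B4 = {3, 4, 5}
Tree: B1–B2, B2–B3, B2–B4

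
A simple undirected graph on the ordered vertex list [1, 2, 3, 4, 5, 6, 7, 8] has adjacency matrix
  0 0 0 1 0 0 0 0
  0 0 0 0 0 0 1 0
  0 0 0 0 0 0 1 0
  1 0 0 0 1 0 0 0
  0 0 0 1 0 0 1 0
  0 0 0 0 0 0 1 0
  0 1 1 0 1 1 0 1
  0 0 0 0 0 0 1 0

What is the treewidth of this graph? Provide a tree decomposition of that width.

Treewidth 1.
One optimal decomposition is:
Bags: B1 = {5, 7}  B2 = {6, 7}  B3 = {4, 5}  B4 = {7, 8}  B5 = {3, 7}  B6 = {2, 7}  B7 = {1, 4}
Tree: B1–B2, B1–B3, B1–B4, B1–B5, B4–B6, B3–B7

Every bag has size at most 2, so the width is 2 − 1 = 1 and tw(G) ≤ 1. Any graph with an edge has treewidth ≥ 1, and G has the edge 7–5. Hence tw(G) = 1 exactly.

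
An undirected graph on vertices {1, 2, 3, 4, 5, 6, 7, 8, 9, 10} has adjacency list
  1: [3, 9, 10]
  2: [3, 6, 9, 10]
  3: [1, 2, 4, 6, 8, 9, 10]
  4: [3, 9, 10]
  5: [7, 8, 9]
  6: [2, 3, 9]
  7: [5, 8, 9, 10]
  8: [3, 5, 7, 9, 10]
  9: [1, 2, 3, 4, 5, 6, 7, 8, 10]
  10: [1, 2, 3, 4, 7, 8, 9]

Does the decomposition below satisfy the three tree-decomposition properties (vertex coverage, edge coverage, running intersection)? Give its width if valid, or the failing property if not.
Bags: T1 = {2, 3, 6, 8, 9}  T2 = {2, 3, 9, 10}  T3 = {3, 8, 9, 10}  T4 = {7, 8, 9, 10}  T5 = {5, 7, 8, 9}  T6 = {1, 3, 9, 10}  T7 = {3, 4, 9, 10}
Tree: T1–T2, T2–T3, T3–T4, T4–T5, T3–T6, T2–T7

A tree decomposition must satisfy three properties: every vertex lies in some bag; for every edge, both endpoints lie together in some bag; and for every vertex, the bags containing it form a connected subtree. Here bags containing vertex 8 are not connected in the tree, so the decomposition is invalid.

No — bags containing vertex 8 are not connected in the tree.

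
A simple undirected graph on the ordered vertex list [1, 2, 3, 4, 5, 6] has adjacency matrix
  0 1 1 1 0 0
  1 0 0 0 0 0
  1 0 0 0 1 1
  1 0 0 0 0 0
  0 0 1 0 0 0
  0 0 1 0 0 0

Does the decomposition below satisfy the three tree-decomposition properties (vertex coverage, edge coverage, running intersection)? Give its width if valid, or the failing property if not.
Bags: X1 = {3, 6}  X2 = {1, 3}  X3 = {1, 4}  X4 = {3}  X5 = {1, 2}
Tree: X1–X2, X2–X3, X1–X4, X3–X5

A tree decomposition must satisfy three properties: every vertex lies in some bag; for every edge, both endpoints lie together in some bag; and for every vertex, the bags containing it form a connected subtree. Here vertex 5 appears in no bag, so the decomposition is invalid.

No — vertex 5 appears in no bag.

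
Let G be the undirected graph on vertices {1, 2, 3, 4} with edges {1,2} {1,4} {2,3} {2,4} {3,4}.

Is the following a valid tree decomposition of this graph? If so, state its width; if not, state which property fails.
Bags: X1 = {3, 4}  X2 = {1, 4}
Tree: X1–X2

A tree decomposition must satisfy three properties: every vertex lies in some bag; for every edge, both endpoints lie together in some bag; and for every vertex, the bags containing it form a connected subtree. Here vertex 2 appears in no bag, so the decomposition is invalid.

No — vertex 2 appears in no bag.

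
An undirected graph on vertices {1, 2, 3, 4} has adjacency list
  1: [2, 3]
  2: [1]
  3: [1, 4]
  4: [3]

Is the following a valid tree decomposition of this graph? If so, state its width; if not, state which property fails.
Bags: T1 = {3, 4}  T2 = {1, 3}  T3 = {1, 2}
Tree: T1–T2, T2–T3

Yes; width 1.

Every vertex of G appears in some bag (union = {1, 2, 3, 4}); every edge is covered by a bag; and for each vertex v the set of bags containing v is connected in the bag tree. The decomposition is therefore valid. The largest bag has 2 vertices, so the width is 1.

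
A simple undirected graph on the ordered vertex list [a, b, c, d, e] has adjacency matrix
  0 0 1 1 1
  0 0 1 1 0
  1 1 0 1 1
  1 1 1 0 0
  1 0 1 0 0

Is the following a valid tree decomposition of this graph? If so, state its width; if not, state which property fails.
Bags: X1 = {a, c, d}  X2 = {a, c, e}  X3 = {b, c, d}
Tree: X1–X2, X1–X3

Yes; width 2.

Vertex coverage: the bags together contain {a, b, c, d, e}, the full vertex set. Edge coverage: each edge of G has both endpoints in at least one bag. Running intersection: for every vertex, the bags containing it form a connected subtree. All three properties hold, so this is a valid tree decomposition of width max|bag| − 1 = 2, and hence tw(G) ≤ 2.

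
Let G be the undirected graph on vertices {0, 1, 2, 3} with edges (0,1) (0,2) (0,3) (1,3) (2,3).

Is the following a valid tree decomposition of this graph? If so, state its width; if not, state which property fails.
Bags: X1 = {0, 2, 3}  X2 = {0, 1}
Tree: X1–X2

No — edge (3,1) lies in no bag.

A tree decomposition must satisfy three properties: every vertex lies in some bag; for every edge, both endpoints lie together in some bag; and for every vertex, the bags containing it form a connected subtree. Here edge (3,1) lies in no bag, so the decomposition is invalid.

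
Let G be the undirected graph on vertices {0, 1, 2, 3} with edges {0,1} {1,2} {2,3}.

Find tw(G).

1

A width-1 tree decomposition is:
Bags: B1 = {0, 1}  B2 = {1, 2}  B3 = {2, 3}
Tree: B1–B2, B2–B3
Every bag has size at most 2, so the width is 2 − 1 = 1 and tw(G) ≤ 1. Any graph with an edge has treewidth ≥ 1, and G has the edge 0–1. Combining the bounds, tw(G) = 1.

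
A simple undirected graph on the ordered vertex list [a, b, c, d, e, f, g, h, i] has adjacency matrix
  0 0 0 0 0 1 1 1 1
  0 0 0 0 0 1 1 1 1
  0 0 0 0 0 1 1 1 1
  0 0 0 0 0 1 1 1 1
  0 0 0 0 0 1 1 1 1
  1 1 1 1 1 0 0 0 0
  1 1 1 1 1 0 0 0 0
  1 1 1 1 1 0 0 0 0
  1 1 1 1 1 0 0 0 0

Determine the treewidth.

A width-4 tree decomposition is:
Bags: B1 = {a, f, g, h, i}  B2 = {c, f, g, h, i}  B3 = {b, f, g, h, i}  B4 = {d, f, g, h, i}  B5 = {e, f, g, h, i}
Tree: B1–B2, B2–B3, B3–B4, B4–B5
The largest bag has 5 vertices, giving width 4; this decomposition certifies tw(G) ≤ 4. For the lower bound: the 5 vertex sets {a,i}, {c,f}, {b,g}, {h}, {d} are disjoint, each induces a connected subgraph, and every pair is joined by at least one edge of G. Contracting each set to a single vertex therefore yields K_{5} as a minor, and since treewidth is minor-monotone, tw(G) ≥ tw(K_{5}) = 4. Combining the bounds, tw(G) = 4.

4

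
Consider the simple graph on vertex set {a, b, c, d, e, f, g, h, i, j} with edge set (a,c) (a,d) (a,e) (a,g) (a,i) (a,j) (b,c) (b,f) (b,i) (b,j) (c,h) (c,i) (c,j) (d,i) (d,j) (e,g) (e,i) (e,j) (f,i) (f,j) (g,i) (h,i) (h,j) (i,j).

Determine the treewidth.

A width-3 tree decomposition is:
Bags: B1 = {c, h, i, j}  B2 = {b, c, i, j}  B3 = {a, c, i, j}  B4 = {a, e, i, j}  B5 = {a, d, i, j}  B6 = {a, e, g, i}  B7 = {b, f, i, j}
Tree: B1–B2, B2–B3, B3–B4, B3–B5, B4–B6, B2–B7
The largest bag has 4 vertices, giving width 3; this decomposition certifies tw(G) ≤ 3. For the lower bound, the 4 vertices {a, e, g, i} are pairwise adjacent, and any tree decomposition puts a clique entirely inside one bag — forcing width ≥ 3. Therefore the treewidth is 3.

3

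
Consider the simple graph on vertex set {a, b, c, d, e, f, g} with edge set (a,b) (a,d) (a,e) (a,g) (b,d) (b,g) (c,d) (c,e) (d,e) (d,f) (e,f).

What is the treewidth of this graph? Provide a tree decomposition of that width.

Treewidth 2.
Bags: B1 = {c, d, e}  B2 = {a, d, e}  B3 = {d, e, f}  B4 = {a, b, d}  B5 = {a, b, g}
Tree: B1–B2, B1–B3, B2–B4, B4–B5

The largest bag has 3 vertices, giving width 2; this decomposition certifies tw(G) ≤ 2. Conversely, {d, e, f} is a clique of size 3, and the vertices of any clique must share a bag in every tree decomposition; so some bag has ≥ 3 vertices and tw(G) ≥ 2. Therefore the treewidth is 2.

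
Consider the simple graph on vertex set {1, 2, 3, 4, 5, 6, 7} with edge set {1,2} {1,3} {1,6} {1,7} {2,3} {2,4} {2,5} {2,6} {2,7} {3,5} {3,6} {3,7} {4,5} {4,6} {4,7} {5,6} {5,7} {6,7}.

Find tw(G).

A width-4 tree decomposition is:
Bags: B1 = {1, 2, 3, 6, 7}  B2 = {2, 3, 5, 6, 7}  B3 = {2, 4, 5, 6, 7}
Tree: B1–B2, B2–B3
Each bag holds 5 vertices, so the decomposition has width 4, which upper-bounds the treewidth. Conversely, {1, 2, 3, 6, 7} is a clique of size 5, and the vertices of any clique must share a bag in every tree decomposition; so some bag has ≥ 5 vertices and tw(G) ≥ 4. Hence tw(G) = 4 exactly.

4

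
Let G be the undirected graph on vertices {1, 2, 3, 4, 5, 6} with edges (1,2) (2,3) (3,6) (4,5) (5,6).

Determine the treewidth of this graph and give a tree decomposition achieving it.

Treewidth 1.
One such decomposition:
Bags: B1 = {1, 2}  B2 = {2, 3}  B3 = {3, 6}  B4 = {5, 6}  B5 = {4, 5}
Tree: B1–B2, B2–B3, B3–B4, B4–B5

Each bag holds 2 vertices, so the decomposition has width 1, which upper-bounds the treewidth. Any graph with an edge has treewidth ≥ 1, and G has the edge 1–2. Combining the bounds, tw(G) = 1.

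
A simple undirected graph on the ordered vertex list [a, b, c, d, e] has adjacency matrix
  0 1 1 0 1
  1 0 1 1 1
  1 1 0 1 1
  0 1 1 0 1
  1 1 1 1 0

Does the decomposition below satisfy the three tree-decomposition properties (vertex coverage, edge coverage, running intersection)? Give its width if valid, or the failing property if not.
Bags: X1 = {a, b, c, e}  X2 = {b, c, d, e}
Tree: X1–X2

Every vertex of G appears in some bag (union = {a, b, c, d, e}); every edge is covered by a bag; and for each vertex v the set of bags containing v is connected in the bag tree. The decomposition is therefore valid. The largest bag has 4 vertices, so the width is 3.

Yes; width 3.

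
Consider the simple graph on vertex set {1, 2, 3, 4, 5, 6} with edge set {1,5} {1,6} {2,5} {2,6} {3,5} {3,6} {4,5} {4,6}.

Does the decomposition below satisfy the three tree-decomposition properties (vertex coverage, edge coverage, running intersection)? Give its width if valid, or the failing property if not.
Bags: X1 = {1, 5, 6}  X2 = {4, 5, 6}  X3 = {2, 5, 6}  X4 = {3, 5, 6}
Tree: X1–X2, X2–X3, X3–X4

Yes; width 2.

Checking the three conditions: (i) the bags cover all of {1, 2, 3, 4, 5, 6}; (ii) for each edge, some bag contains both endpoints; (iii) the bags containing any fixed vertex form a subtree. All hold, so the decomposition is valid with width 3 − 1 = 2.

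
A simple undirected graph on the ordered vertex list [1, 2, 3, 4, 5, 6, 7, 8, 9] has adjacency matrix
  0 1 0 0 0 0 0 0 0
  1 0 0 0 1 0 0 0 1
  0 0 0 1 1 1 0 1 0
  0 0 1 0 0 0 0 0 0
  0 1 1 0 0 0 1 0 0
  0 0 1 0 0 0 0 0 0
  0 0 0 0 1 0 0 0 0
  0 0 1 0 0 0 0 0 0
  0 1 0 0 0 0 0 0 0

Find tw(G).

1

A width-1 tree decomposition is:
Bags: B1 = {2, 5}  B2 = {2, 9}  B3 = {3, 5}  B4 = {5, 7}  B5 = {1, 2}  B6 = {3, 6}  B7 = {3, 4}  B8 = {3, 8}
Tree: B1–B2, B1–B3, B1–B4, B2–B5, B3–B6, B6–B7, B3–B8
The largest bag has 2 vertices, giving width 1; this decomposition certifies tw(G) ≤ 1. Any graph with an edge has treewidth ≥ 1, and G has the edge 2–5. Therefore the treewidth is 1.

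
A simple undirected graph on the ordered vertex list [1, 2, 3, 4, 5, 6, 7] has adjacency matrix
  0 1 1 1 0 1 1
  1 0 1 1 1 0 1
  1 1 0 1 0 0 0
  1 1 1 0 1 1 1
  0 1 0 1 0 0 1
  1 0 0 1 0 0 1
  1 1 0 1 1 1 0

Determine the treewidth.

3

A width-3 tree decomposition is:
Bags: B1 = {1, 4, 6, 7}  B2 = {1, 2, 4, 7}  B3 = {1, 2, 3, 4}  B4 = {2, 4, 5, 7}
Tree: B1–B2, B2–B3, B2–B4
The largest bag has 4 vertices, giving width 3; this decomposition certifies tw(G) ≤ 3. Conversely, {1, 2, 3, 4} is a clique of size 4, and the vertices of any clique must share a bag in every tree decomposition; so some bag has ≥ 4 vertices and tw(G) ≥ 3. The upper and lower bounds meet at 3, so that is the treewidth.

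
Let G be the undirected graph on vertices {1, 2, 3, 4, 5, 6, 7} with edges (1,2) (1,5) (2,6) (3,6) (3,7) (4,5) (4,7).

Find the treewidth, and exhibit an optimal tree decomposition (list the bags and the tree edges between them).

The largest bag has 3 vertices, giving width 2; this decomposition certifies tw(G) ≤ 2. Since 2–1–5–4–7–3–6–2 is a cycle in G, G is not acyclic. Forests are exactly the graphs of treewidth ≤ 1, so tw(G) ≥ 2. Therefore the treewidth is 2.

Treewidth 2.
One optimal decomposition is:
Bags: B1 = {1, 2, 5}  B2 = {2, 4, 5}  B3 = {2, 4, 7}  B4 = {2, 3, 7}  B5 = {2, 3, 6}
Tree: B1–B2, B2–B3, B3–B4, B4–B5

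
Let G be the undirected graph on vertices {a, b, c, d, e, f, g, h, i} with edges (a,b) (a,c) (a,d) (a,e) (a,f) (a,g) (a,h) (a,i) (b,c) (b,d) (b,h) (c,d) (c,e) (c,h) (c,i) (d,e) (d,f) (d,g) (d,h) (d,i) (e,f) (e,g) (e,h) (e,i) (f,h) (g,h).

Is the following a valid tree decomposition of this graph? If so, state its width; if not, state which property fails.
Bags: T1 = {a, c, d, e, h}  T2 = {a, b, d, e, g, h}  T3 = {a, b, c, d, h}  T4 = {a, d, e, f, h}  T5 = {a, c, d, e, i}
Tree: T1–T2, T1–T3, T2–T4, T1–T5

No — bags containing vertex b are not connected in the tree.

A tree decomposition must satisfy three properties: every vertex lies in some bag; for every edge, both endpoints lie together in some bag; and for every vertex, the bags containing it form a connected subtree. Here bags containing vertex b are not connected in the tree, so the decomposition is invalid.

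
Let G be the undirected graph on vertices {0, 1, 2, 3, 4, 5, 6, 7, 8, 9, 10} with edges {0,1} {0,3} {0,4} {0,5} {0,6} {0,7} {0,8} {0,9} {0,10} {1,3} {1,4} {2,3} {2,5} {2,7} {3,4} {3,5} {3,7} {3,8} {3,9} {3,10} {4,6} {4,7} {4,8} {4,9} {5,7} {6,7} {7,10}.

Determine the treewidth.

A width-3 tree decomposition is:
Bags: B1 = {0, 3, 4, 7}  B2 = {0, 4, 6, 7}  B3 = {0, 3, 5, 7}  B4 = {2, 3, 5, 7}  B5 = {0, 3, 4, 8}  B6 = {0, 3, 4, 9}  B7 = {0, 3, 7, 10}  B8 = {0, 1, 3, 4}
Tree: B1–B2, B1–B3, B3–B4, B1–B5, B5–B6, B3–B7, B5–B8
Each bag holds 4 vertices, so the decomposition has width 3, which upper-bounds the treewidth. On the other hand G contains the 4-clique {0, 3, 7, 10}. A clique must lie in a single bag of any decomposition, so no decomposition can have width below 3. Therefore the treewidth is 3.

3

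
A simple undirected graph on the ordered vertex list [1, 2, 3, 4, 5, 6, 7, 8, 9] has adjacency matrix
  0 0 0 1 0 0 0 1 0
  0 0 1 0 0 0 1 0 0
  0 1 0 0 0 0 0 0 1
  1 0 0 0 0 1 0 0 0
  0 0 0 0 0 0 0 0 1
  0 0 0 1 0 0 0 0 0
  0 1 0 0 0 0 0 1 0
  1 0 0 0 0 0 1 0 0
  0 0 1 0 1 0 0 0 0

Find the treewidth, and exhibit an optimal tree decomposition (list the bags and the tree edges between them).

Each bag holds 2 vertices, so the decomposition has width 1, which upper-bounds the treewidth. Since G has at least one edge (e.g. 6–4), it is not an edgeless graph, so tw(G) ≥ 1. The upper and lower bounds meet at 1, so that is the treewidth.

Treewidth 1.
One such decomposition:
Bags: B1 = {4, 6}  B2 = {1, 4}  B3 = {1, 8}  B4 = {7, 8}  B5 = {2, 7}  B6 = {2, 3}  B7 = {3, 9}  B8 = {5, 9}
Tree: B1–B2, B2–B3, B3–B4, B4–B5, B5–B6, B6–B7, B7–B8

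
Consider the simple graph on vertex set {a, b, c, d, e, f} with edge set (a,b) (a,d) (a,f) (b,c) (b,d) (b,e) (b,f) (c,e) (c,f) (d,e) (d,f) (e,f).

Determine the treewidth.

3

A width-3 tree decomposition is:
Bags: B1 = {b, d, e, f}  B2 = {a, b, d, f}  B3 = {b, c, e, f}
Tree: B1–B2, B1–B3
Each bag holds 4 vertices, so the decomposition has width 3, which upper-bounds the treewidth. On the other hand G contains the 4-clique {b, d, e, f}. A clique must lie in a single bag of any decomposition, so no decomposition can have width below 3. The upper and lower bounds meet at 3, so that is the treewidth.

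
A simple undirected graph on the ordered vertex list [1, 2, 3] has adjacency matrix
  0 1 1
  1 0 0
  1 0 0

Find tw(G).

A width-1 tree decomposition is:
Bags: B1 = {1, 2}  B2 = {1, 3}
Tree: B1–B2
The largest bag has 2 vertices, giving width 1; this decomposition certifies tw(G) ≤ 1. G has an edge, so its treewidth is at least 1. The upper and lower bounds meet at 1, so that is the treewidth.

1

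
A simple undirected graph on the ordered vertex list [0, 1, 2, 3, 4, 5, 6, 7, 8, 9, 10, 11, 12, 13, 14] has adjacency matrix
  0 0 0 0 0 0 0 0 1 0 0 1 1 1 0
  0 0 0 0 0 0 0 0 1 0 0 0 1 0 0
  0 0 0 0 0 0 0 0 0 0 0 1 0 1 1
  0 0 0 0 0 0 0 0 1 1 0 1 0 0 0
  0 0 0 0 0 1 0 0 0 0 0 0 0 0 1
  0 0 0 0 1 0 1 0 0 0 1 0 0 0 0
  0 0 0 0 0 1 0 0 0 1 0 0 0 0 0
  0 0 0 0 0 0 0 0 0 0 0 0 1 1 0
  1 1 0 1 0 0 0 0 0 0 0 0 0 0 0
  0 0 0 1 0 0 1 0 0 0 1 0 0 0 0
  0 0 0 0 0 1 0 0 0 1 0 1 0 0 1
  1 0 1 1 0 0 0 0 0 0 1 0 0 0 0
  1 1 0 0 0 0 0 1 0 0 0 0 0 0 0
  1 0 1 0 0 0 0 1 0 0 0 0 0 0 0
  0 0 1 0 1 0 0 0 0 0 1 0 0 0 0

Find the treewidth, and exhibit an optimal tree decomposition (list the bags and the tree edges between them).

Every bag has size at most 4, so the width is 4 − 1 = 3 and tw(G) ≤ 3. For the lower bound: the 4 vertex sets {1,7,12}, {8}, {0}, {2,3,11,13} are disjoint, each induces a connected subgraph, and every pair is joined by at least one edge of G. Contracting each set to a single vertex therefore yields K_{4} as a minor, and since treewidth is minor-monotone, tw(G) ≥ tw(K_{4}) = 3. The upper and lower bounds meet at 3, so that is the treewidth.

Treewidth 3.
Bags: B1 = {1, 7, 8, 12}  B2 = {0, 7, 8, 12}  B3 = {0, 7, 8, 13}  B4 = {0, 3, 8, 13}  B5 = {0, 3, 11, 13}  B6 = {2, 3, 11, 13}  B7 = {2, 3, 9, 11}  B8 = {2, 9, 10, 11}  B9 = {2, 9, 10, 14}  B10 = {6, 9, 10, 14}  B11 = {5, 6, 10, 14}  B12 = {4, 5, 6, 14}
Tree: B1–B2, B2–B3, B3–B4, B4–B5, B5–B6, B6–B7, B7–B8, B8–B9, B9–B10, B10–B11, B11–B12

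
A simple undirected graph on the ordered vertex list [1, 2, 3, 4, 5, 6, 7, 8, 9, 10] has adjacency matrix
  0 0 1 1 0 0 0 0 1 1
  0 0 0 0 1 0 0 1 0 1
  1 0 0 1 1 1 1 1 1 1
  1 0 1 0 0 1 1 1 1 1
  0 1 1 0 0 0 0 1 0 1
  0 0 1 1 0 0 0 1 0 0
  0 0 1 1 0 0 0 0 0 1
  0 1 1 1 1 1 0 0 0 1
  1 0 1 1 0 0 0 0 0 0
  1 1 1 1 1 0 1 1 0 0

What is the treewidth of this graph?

A width-3 tree decomposition is:
Bags: B1 = {3, 4, 8, 10}  B2 = {3, 4, 6, 8}  B3 = {3, 5, 8, 10}  B4 = {1, 3, 4, 10}  B5 = {2, 5, 8, 10}  B6 = {3, 4, 7, 10}  B7 = {1, 3, 4, 9}
Tree: B1–B2, B1–B3, B1–B4, B3–B5, B1–B6, B4–B7
The largest bag has 4 vertices, giving width 3; this decomposition certifies tw(G) ≤ 3. On the other hand G contains the 4-clique {2, 5, 8, 10}. A clique must lie in a single bag of any decomposition, so no decomposition can have width below 3. Therefore the treewidth is 3.

3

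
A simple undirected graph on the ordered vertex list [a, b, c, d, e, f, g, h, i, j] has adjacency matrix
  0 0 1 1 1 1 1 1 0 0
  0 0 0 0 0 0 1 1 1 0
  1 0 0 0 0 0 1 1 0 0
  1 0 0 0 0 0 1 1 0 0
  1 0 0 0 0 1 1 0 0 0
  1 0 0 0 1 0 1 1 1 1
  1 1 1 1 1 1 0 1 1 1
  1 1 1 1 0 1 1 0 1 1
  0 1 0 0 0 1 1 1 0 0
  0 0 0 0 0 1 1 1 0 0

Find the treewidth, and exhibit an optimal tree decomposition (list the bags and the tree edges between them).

Each bag holds 4 vertices, so the decomposition has width 3, which upper-bounds the treewidth. For the lower bound, the 4 vertices {a, e, f, g} are pairwise adjacent, and any tree decomposition puts a clique entirely inside one bag — forcing width ≥ 3. Therefore the treewidth is 3.

Treewidth 3.
Bags: B1 = {a, f, g, h}  B2 = {f, g, h, i}  B3 = {b, g, h, i}  B4 = {a, d, g, h}  B5 = {f, g, h, j}  B6 = {a, e, f, g}  B7 = {a, c, g, h}
Tree: B1–B2, B2–B3, B1–B4, B1–B5, B1–B6, B4–B7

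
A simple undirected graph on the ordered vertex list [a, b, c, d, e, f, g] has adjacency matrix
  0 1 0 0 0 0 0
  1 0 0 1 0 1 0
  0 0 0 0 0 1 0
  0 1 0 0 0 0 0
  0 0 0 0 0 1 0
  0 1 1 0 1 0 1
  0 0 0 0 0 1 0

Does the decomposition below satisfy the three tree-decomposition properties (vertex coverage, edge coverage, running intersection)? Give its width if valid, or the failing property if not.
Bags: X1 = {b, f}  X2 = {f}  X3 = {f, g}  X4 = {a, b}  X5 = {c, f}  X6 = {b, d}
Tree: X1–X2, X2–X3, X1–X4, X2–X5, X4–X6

No — vertex e appears in no bag.

A tree decomposition must satisfy three properties: every vertex lies in some bag; for every edge, both endpoints lie together in some bag; and for every vertex, the bags containing it form a connected subtree. Here vertex e appears in no bag, so the decomposition is invalid.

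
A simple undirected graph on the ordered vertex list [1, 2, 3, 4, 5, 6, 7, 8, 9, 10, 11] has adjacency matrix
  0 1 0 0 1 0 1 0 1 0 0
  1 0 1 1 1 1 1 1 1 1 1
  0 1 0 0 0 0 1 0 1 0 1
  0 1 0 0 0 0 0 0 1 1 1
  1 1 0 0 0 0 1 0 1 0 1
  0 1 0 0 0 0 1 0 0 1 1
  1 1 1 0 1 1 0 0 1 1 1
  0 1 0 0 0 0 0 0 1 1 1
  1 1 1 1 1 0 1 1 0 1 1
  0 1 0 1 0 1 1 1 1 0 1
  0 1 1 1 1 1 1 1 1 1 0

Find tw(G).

4

A width-4 tree decomposition is:
Bags: B1 = {2, 4, 9, 10, 11}  B2 = {2, 7, 9, 10, 11}  B3 = {2, 3, 7, 9, 11}  B4 = {2, 5, 7, 9, 11}  B5 = {1, 2, 5, 7, 9}  B6 = {2, 6, 7, 10, 11}  B7 = {2, 8, 9, 10, 11}
Tree: B1–B2, B2–B3, B2–B4, B4–B5, B2–B6, B1–B7
Each bag holds 5 vertices, so the decomposition has width 4, which upper-bounds the treewidth. For the lower bound, the 5 vertices {1, 2, 5, 7, 9} are pairwise adjacent, and any tree decomposition puts a clique entirely inside one bag — forcing width ≥ 4. Combining the bounds, tw(G) = 4.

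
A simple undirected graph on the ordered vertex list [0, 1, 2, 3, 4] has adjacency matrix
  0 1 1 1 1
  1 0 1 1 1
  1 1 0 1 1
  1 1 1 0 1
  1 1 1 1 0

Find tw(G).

4

A width-4 tree decomposition is:
Bags: B1 = {0, 1, 2, 3, 4}
Tree: (single bag)
With just one bag of size 5, the width is 5 − 1 = 4, so tw(G) ≤ 4. Conversely, {0, 1, 2, 3, 4} is a clique of size 5, and the vertices of any clique must share a bag in every tree decomposition; so some bag has ≥ 5 vertices and tw(G) ≥ 4. Combining the bounds, tw(G) = 4.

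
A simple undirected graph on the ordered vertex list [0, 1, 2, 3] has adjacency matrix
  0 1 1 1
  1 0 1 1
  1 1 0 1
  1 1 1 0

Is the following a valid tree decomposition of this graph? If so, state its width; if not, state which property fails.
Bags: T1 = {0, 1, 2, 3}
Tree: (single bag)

Yes; width 3.

Every vertex of G appears in some bag (union = {0, 1, 2, 3}); every edge is covered by a bag; and for each vertex v the set of bags containing v is connected in the bag tree. The decomposition is therefore valid. The largest bag has 4 vertices, so the width is 3.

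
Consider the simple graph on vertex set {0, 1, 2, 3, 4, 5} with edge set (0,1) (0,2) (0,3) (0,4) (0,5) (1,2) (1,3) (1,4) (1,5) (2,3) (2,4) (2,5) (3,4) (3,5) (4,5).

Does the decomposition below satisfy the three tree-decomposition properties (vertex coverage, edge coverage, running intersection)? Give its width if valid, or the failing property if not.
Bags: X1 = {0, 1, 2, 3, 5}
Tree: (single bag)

No — vertex 4 appears in no bag.

A tree decomposition must satisfy three properties: every vertex lies in some bag; for every edge, both endpoints lie together in some bag; and for every vertex, the bags containing it form a connected subtree. Here vertex 4 appears in no bag, so the decomposition is invalid.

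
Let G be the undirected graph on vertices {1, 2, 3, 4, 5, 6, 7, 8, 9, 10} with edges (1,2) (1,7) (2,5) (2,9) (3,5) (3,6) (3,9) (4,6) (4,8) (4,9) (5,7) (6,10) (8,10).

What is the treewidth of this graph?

A width-2 tree decomposition is:
Bags: B1 = {1, 5, 7}  B2 = {1, 2, 5}  B3 = {2, 3, 5}  B4 = {2, 3, 9}  B5 = {3, 6, 9}  B6 = {4, 6, 9}  B7 = {4, 6, 10}  B8 = {4, 8, 10}
Tree: B1–B2, B2–B3, B3–B4, B4–B5, B5–B6, B6–B7, B7–B8
Every bag has size at most 3, so the width is 3 − 1 = 2 and tw(G) ≤ 2. The edges 7–1–2–5–7 form a cycle, so G is not a tree and its treewidth is at least 2. The upper and lower bounds meet at 2, so that is the treewidth.

2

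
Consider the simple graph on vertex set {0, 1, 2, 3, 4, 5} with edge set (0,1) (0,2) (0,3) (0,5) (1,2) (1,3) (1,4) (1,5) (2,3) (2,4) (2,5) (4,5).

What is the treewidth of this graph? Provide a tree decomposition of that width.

The largest bag has 4 vertices, giving width 3; this decomposition certifies tw(G) ≤ 3. Conversely, {0, 1, 2, 3} is a clique of size 4, and the vertices of any clique must share a bag in every tree decomposition; so some bag has ≥ 4 vertices and tw(G) ≥ 3. Combining the bounds, tw(G) = 3.

Treewidth 3.
One such decomposition:
Bags: B1 = {1, 2, 4, 5}  B2 = {0, 1, 2, 5}  B3 = {0, 1, 2, 3}
Tree: B1–B2, B2–B3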